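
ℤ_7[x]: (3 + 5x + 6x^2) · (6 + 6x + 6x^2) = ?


Expand and collect like terms; reduce coefficients mod 7:
x^0: 3·6 = 18 ≡ 4 (mod 7)
x^1: 3·6 + 5·6 = 48 ≡ 6 (mod 7)
x^2: 3·6 + 5·6 + 6·6 = 84 ≡ 0 (mod 7)
x^3: 5·6 + 6·6 = 66 ≡ 3 (mod 7)
x^4: 6·6 = 36 ≡ 1 (mod 7)
Result: 4 + 6x + 3x^3 + x^4

f · g = 4 + 6x + 3x^3 + x^4


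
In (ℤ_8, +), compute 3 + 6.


Operation: addition mod 8
3 + 6 = (a + b) mod 8 with a = 3, b = 6

3 + 6 = 1


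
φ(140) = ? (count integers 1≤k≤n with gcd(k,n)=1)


Factor n: 140 = 2^2 × 5 × 7
φ(n) = n · ∏(1 - 1/p) over distinct primes p | n
φ(140) = 140 · (1 - 1/2) · (1 - 1/5) · (1 - 1/7) = 48

φ(140) = 48


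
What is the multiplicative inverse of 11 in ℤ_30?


Use the extended Euclidean algorithm to write 1 = 11·s + 30·t; then s mod 30 is the inverse.
Euclidean algorithm:
  11 = 0·30 + 11
  30 = 2·11 + 8
  11 = 1·8 + 3
  8 = 2·3 + 2
  3 = 1·2 + 1
  2 = 2·1 + 0
gcd(11,30) = 1
Back-substitution gives: 11·(11) + 30·(-4) = 1
So 11⁻¹ ≡ 11 ≡ 11 (mod 30)
Check: 11 × 11 = 121 ≡ 1 (mod 30) ✓

11⁻¹ ≡ 11 (mod 30)


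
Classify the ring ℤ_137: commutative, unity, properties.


ℤ_137 is a commutative ring with unity 1; 137 is prime, so ℤ_137 is a field (hence an integral domain)
Commutative: Yes
Integral domain: Yes
Has unity: Yes

ℤ_137: Commutative=Yes, Unity=Yes


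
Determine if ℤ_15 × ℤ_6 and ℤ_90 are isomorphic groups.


Comparing ℤ_15 × ℤ_6 and ℤ_90:
gcd(15,6) = 3 ≠ 1. Max element order in ℤ_15×ℤ_6 is lcm(15,6) = 30 < 90, so it has no element of order 90

No, ℤ_15 × ℤ_6 ≇ ℤ_90


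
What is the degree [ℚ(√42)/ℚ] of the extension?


√42 has minimal polynomial x² - 42 (irreducible over ℚ since 42 is squarefree)

[ℚ(√42)/ℚ] = 2


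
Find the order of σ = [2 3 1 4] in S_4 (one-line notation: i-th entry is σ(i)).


Cycle decomposition: (1 2 3)
Cycle lengths: 3
Order = lcm(3) = 3

ord(σ) = 3


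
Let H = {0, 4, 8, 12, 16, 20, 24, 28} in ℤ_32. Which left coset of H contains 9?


9 + H = {9 + h (mod 32) : h ∈ H}
9+0=9, 9+4=13, 9+8=17, 9+12=21, 9+16=25, 9+20=29, 9+24=1, 9+28=5
9 + H = {1, 5, 9, 13, 17, 21, 25, 29} = 1 + H

9 + H = {1, 5, 9, 13, 17, 21, 25, 29}


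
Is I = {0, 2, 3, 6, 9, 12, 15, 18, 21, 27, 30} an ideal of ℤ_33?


Check ideal conditions for I = {0, 2, 3, 6, 9, 12, 15, 18, 21, 27, 30} in ℤ_33:
(1) I is an additive subgroup? No
(2) For r ∈ ℤ_33 and a ∈ I: r·a ∈ I? No  [counterexample: r=2, a=2, r·a mod 33 = 4 ∉ I]

No, I is not an ideal of ℤ_33


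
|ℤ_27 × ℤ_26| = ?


|A × B| = |A| · |B|
|ℤ_27 × ℤ_26| = 27 × 26 = 702

|ℤ_27 × ℤ_26| = 702


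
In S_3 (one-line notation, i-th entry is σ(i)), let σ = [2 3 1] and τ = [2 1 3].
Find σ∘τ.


σ∘τ: apply τ first, then σ
1 →τ 2 →σ 3
2 →τ 1 →σ 2
3 →τ 3 →σ 1

σ∘τ = [3 2 1]


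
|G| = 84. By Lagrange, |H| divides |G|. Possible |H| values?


Lagrange's theorem: |H| divides |G|
|G| = 84
Divisors of 84: 1, 2, 3, 4, 6, 7, 12, 14, 21, 28, 42, 84

Possible subgroup orders: {1, 2, 3, 4, 6, 7, 12, 14, 21, 28, 42, 84}


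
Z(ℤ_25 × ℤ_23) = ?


Z(G) = {g ∈ G | gx = xg for all x ∈ G}
Direct product of abelian groups is abelian, so Z(G) = G

Z(ℤ_25 × ℤ_23) = ℤ_25 × ℤ_23


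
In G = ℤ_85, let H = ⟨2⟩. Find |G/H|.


|⟨2⟩| = n / gcd(2, 85) = 85 / 1 = 85
H is normal (ℤ_85 is abelian).
|G/H| = |G| / |H| = 85 / 85 = 1

|G/H| = 1


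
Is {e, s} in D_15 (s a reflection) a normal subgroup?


H = {e, s} in D_15 (s a reflection)
r·s·r⁻¹ = sr⁻² ≠ s for n ≥ 3, so {e, s} is not closed under conjugation

No, not a normal subgroup


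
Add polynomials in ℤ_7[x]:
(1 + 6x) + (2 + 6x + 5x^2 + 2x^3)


Add coefficients mod 7:
x^0: 1 + 2 = 3 (mod 7)
x^1: 6 + 6 = 5 (mod 7)
x^2: 0 + 5 = 5 (mod 7)
x^3: 0 + 2 = 2 (mod 7)
Result: 3 + 5x + 5x^2 + 2x^3

f + g = 3 + 5x + 5x^2 + 2x^3


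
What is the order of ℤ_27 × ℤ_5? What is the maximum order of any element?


|ℤ_27 × ℤ_5| = 27 × 5 = 135
Max element order = lcm(27,5) = 135
Cyclic? Yes (gcd=1)

|ℤ_27×ℤ_5| = 135, max element order = 135


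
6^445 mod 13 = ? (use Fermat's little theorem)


Fermat's little theorem: if p is prime and gcd(a,p)=1, then a^(p-1) ≡ 1 (mod p)
p = 13 is prime, gcd(6,13) = 1
Reduce exponent: 445 mod 12 = 1
So 6^445 ≡ 6^1 (mod 13)
6^1 mod 13 = 6

6^445 ≡ 6 (mod 13)


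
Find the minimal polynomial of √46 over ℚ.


√46 satisfies x² - 46 = 0, irreducible over ℚ since 46 is squarefree

Minimal polynomial: x² - 46


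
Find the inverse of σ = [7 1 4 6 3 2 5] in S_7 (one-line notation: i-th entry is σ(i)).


To find σ⁻¹, swap domain and range:
σ(1) = 7 → σ⁻¹(7) = 1
σ(2) = 1 → σ⁻¹(1) = 2
σ(3) = 4 → σ⁻¹(4) = 3
σ(4) = 6 → σ⁻¹(6) = 4
σ(5) = 3 → σ⁻¹(3) = 5
σ(6) = 2 → σ⁻¹(2) = 6
σ(7) = 5 → σ⁻¹(5) = 7

σ⁻¹ = [2 6 5 3 7 4 1]


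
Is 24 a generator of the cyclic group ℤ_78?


g generates ℤ_n iff gcd(g, n) = 1
gcd(24, 78) = 6
Since gcd = 6 ≠ 1, ⟨24⟩ has order 13 < 78, so 24 is not a generator.

No, 24 does not generate ℤ_78


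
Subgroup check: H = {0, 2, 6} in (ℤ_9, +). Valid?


Subgroup test for H = {0, 2, 6} in (ℤ_9, +):
(1) 0 ∈ H? Yes
(2) Closure: for all a,b ∈ H, (a+b) mod 9 ∈ H? No  [counterexample: 2 + 2 = 4 ∉ H]
(3) Inverses: for all a ∈ H, -a mod 9 ∈ H? No

No, H is not a subgroup of ℤ_9


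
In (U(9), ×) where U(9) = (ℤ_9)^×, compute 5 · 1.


Operation: multiplication mod 9
5 · 1 = (a × b) mod 9 with a = 5, b = 1

5 · 1 = 5


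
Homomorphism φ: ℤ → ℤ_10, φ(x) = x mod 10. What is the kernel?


Kernel = preimage of identity
ker(φ) = {x ∈ ℤ : x ≡ 0 (mod 10)} = 10ℤ = {0, ±10, ±20, ...}

ker(φ) = 10ℤ


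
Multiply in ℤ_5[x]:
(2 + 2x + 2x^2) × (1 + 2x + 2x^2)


Expand and collect like terms; reduce coefficients mod 5:
x^0: 2·1 = 2 ≡ 2 (mod 5)
x^1: 2·2 + 2·1 = 6 ≡ 1 (mod 5)
x^2: 2·2 + 2·2 + 2·1 = 10 ≡ 0 (mod 5)
x^3: 2·2 + 2·2 = 8 ≡ 3 (mod 5)
x^4: 2·2 = 4 ≡ 4 (mod 5)
Result: 2 + x + 3x^3 + 4x^4

f · g = 2 + x + 3x^3 + 4x^4


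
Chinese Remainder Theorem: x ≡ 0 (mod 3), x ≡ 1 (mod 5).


m₁ = 3, m₂ = 5, gcd = 1, so CRT applies. M = m₁·m₂ = 15
Let M₁ = M/m₁ = 5, M₂ = M/m₂ = 3
Find y₁ ≡ M₁⁻¹ (mod m₁): 5⁻¹ ≡ 2 (mod 3)
Find y₂ ≡ M₂⁻¹ (mod m₂): 3⁻¹ ≡ 2 (mod 5)
x = a₁·M₁·y₁ + a₂·M₂·y₂ = 0·5·2 + 1·3·2 = 6
Reduce mod 15: x ≡ 6
Check: 6 mod 3 = 0 ✓, 6 mod 5 = 1 ✓

x ≡ 6 (mod 15)


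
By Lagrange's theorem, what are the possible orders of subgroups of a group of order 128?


Lagrange's theorem: |H| divides |G|
|G| = 128
Divisors of 128: 1, 2, 4, 8, 16, 32, 64, 128

Possible subgroup orders: {1, 2, 4, 8, 16, 32, 64, 128}


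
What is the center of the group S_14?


Z(G) = {g ∈ G | gx = xg for all x ∈ G}
S_n is non-abelian for n ≥ 3; Z(S_14) is trivial

Z(S_14) = {e}


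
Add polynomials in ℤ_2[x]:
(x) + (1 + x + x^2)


Add coefficients mod 2:
x^0: 0 + 1 = 1 (mod 2)
x^1: 1 + 1 = 0 (mod 2)
x^2: 0 + 1 = 1 (mod 2)
Result: 1 + x^2

f + g = 1 + x^2


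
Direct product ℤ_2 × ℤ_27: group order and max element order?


|ℤ_2 × ℤ_27| = 2 × 27 = 54
Max element order = lcm(2,27) = 54
Cyclic? Yes (gcd=1)

|ℤ_2×ℤ_27| = 54, max element order = 54


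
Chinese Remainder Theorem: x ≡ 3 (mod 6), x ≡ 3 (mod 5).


m₁ = 6, m₂ = 5, gcd = 1, so CRT applies. M = m₁·m₂ = 30
Let M₁ = M/m₁ = 5, M₂ = M/m₂ = 6
Find y₁ ≡ M₁⁻¹ (mod m₁): 5⁻¹ ≡ 5 (mod 6)
Find y₂ ≡ M₂⁻¹ (mod m₂): 6⁻¹ ≡ 1 (mod 5)
x = a₁·M₁·y₁ + a₂·M₂·y₂ = 3·5·5 + 3·6·1 = 93
Reduce mod 30: x ≡ 3
Check: 3 mod 6 = 3 ✓, 3 mod 5 = 3 ✓

x ≡ 3 (mod 30)


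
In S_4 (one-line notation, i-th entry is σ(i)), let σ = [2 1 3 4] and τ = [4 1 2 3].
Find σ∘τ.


σ∘τ: apply τ first, then σ
1 →τ 4 →σ 4
2 →τ 1 →σ 2
3 →τ 2 →σ 1
4 →τ 3 →σ 3

σ∘τ = [4 2 1 3]


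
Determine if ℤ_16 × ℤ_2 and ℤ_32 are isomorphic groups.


Comparing ℤ_16 × ℤ_2 and ℤ_32:
gcd(16,2) = 2 ≠ 1. Max element order in ℤ_16×ℤ_2 is lcm(16,2) = 16 < 32, so it has no element of order 32

No, ℤ_16 × ℤ_2 ≇ ℤ_32


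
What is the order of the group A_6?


|A_n| = n!/2 (even permutations)
|A_6| = 6!/2 = 720/2 = 360

|A_6| = 360


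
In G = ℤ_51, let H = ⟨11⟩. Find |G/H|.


|⟨11⟩| = n / gcd(11, 51) = 51 / 1 = 51
H is normal (ℤ_51 is abelian).
|G/H| = |G| / |H| = 51 / 51 = 1

|G/H| = 1


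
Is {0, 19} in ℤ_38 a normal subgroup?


H = {0, 19} in ℤ_38
ℤ_38 is abelian; every subgroup of an abelian group is normal

Yes, normal subgroup


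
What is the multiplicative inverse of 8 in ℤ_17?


Use the extended Euclidean algorithm to write 1 = 8·s + 17·t; then s mod 17 is the inverse.
Euclidean algorithm:
  8 = 0·17 + 8
  17 = 2·8 + 1
  8 = 8·1 + 0
gcd(8,17) = 1
Back-substitution gives: 8·(-2) + 17·(1) = 1
So 8⁻¹ ≡ -2 ≡ 15 (mod 17)
Check: 8 × 15 = 120 ≡ 1 (mod 17) ✓

8⁻¹ ≡ 15 (mod 17)


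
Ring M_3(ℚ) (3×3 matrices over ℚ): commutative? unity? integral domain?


Matrix multiplication is non-commutative for n ≥ 2; the identity matrix I is the unity; singular matrices give zero divisors, so not an integral domain
Commutative: No
Integral domain: No
Has unity: Yes

M_3(ℚ) (3×3 matrices over ℚ): Commutative=No, Unity=Yes


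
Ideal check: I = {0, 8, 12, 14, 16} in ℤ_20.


Check ideal conditions for I = {0, 8, 12, 14, 16} in ℤ_20:
(1) I is an additive subgroup? No
(2) For r ∈ ℤ_20 and a ∈ I: r·a ∈ I? No  [counterexample: r=2, a=12, r·a mod 20 = 4 ∉ I]

No, I is not an ideal of ℤ_20


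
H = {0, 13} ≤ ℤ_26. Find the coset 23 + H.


23 + H = {23 + h (mod 26) : h ∈ H}
23+0=23, 23+13=10
23 + H = {10, 23} = 10 + H

23 + H = {10, 23}


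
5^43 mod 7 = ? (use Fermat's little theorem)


Fermat's little theorem: if p is prime and gcd(a,p)=1, then a^(p-1) ≡ 1 (mod p)
p = 7 is prime, gcd(5,7) = 1
Reduce exponent: 43 mod 6 = 1
So 5^43 ≡ 5^1 (mod 7)
5^1 mod 7 = 5

5^43 ≡ 5 (mod 7)


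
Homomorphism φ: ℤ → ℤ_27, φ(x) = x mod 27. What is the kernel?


Kernel = preimage of identity
ker(φ) = {x ∈ ℤ : x ≡ 0 (mod 27)} = 27ℤ = {0, ±27, ±54, ...}

ker(φ) = 27ℤ


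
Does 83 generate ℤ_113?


g generates ℤ_n iff gcd(g, n) = 1
gcd(83, 113) = 1
Since gcd = 1, 83 is a generator.

Yes, 83 generates ℤ_113


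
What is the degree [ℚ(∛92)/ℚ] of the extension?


∛92 has minimal polynomial x³ - 92 (irreducible over ℚ since 92 is not a perfect cube)

[ℚ(∛92)/ℚ] = 3


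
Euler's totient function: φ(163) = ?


Factor n: 163 = 163
φ(n) = n · ∏(1 - 1/p) over distinct primes p | n
φ(163) = 163 · (1 - 1/163) = 162

φ(163) = 162


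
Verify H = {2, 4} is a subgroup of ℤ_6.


Subgroup test for H = {2, 4} in (ℤ_6, +):
(1) 0 ∈ H? No
(2) Closure: for all a,b ∈ H, (a+b) mod 6 ∈ H? No  [counterexample: 2 + 4 = 0 ∉ H]
(3) Inverses: for all a ∈ H, -a mod 6 ∈ H? Yes

No, H is not a subgroup of ℤ_6


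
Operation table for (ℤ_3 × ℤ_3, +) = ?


Elements: {(0,0), (0,1), (0,2), (1,0), (1,1), (1,2), (2,0), (2,1), (2,2)}
Operation: componentwise addition mod (3, 3)
Entry (a, b) = ((a₁+b₁) mod 3, (a₂+b₂) mod 3)

Cayley table:
      | (0,0) | (0,1) | (0,2) | (1,0) | (1,1) | (1,2) | (2,0) | (2,1) | (2,2)
(0,0) | (0,0) | (0,1) | (0,2) | (1,0) | (1,1) | (1,2) | (2,0) | (2,1) | (2,2)
(0,1) | (0,1) | (0,2) | (0,0) | (1,1) | (1,2) | (1,0) | (2,1) | (2,2) | (2,0)
(0,2) | (0,2) | (0,0) | (0,1) | (1,2) | (1,0) | (1,1) | (2,2) | (2,0) | (2,1)
(1,0) | (1,0) | (1,1) | (1,2) | (2,0) | (2,1) | (2,2) | (0,0) | (0,1) | (0,2)
(1,1) | (1,1) | (1,2) | (1,0) | (2,1) | (2,2) | (2,0) | (0,1) | (0,2) | (0,0)
(1,2) | (1,2) | (1,0) | (1,1) | (2,2) | (2,0) | (2,1) | (0,2) | (0,0) | (0,1)
(2,0) | (2,0) | (2,1) | (2,2) | (0,0) | (0,1) | (0,2) | (1,0) | (1,1) | (1,2)
(2,1) | (2,1) | (2,2) | (2,0) | (0,1) | (0,2) | (0,0) | (1,1) | (1,2) | (1,0)
(2,2) | (2,2) | (2,0) | (2,1) | (0,2) | (0,0) | (0,1) | (1,2) | (1,0) | (1,1)


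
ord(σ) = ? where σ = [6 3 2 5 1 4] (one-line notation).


Cycle decomposition: (1 6 4 5) (2 3)
Cycle lengths: 4, 2
Order = lcm(4, 2) = 4

ord(σ) = 4


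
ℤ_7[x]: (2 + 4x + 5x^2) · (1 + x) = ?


Expand and collect like terms; reduce coefficients mod 7:
x^0: 2·1 = 2 ≡ 2 (mod 7)
x^1: 2·1 + 4·1 = 6 ≡ 6 (mod 7)
x^2: 4·1 + 5·1 = 9 ≡ 2 (mod 7)
x^3: 5·1 = 5 ≡ 5 (mod 7)
Result: 2 + 6x + 2x^2 + 5x^3

f · g = 2 + 6x + 2x^2 + 5x^3


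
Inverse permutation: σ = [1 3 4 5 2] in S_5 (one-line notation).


To find σ⁻¹, swap domain and range:
σ(1) = 1 → σ⁻¹(1) = 1
σ(2) = 3 → σ⁻¹(3) = 2
σ(3) = 4 → σ⁻¹(4) = 3
σ(4) = 5 → σ⁻¹(5) = 4
σ(5) = 2 → σ⁻¹(2) = 5

σ⁻¹ = [1 5 2 3 4]


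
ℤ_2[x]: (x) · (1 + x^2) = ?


Expand and collect like terms; reduce coefficients mod 2:
x^0: 0·1 = 0 ≡ 0 (mod 2)
x^1: 0·0 + 1·1 = 1 ≡ 1 (mod 2)
x^2: 0·1 + 1·0 = 0 ≡ 0 (mod 2)
x^3: 1·1 = 1 ≡ 1 (mod 2)
Result: x + x^3

f · g = x + x^3


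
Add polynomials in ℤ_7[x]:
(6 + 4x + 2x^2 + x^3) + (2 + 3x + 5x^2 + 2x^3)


Add coefficients mod 7:
x^0: 6 + 2 = 1 (mod 7)
x^1: 4 + 3 = 0 (mod 7)
x^2: 2 + 5 = 0 (mod 7)
x^3: 1 + 2 = 3 (mod 7)
Result: 1 + 3x^3

f + g = 1 + 3x^3


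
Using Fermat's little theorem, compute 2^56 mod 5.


Fermat's little theorem: if p is prime and gcd(a,p)=1, then a^(p-1) ≡ 1 (mod p)
p = 5 is prime, gcd(2,5) = 1
Reduce exponent: 56 mod 4 = 0
So 2^56 ≡ 2^0 (mod 5)
2^0 = 1

2^56 ≡ 1 (mod 5)


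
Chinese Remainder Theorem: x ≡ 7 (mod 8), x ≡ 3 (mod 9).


m₁ = 8, m₂ = 9, gcd = 1, so CRT applies. M = m₁·m₂ = 72
Let M₁ = M/m₁ = 9, M₂ = M/m₂ = 8
Find y₁ ≡ M₁⁻¹ (mod m₁): 9⁻¹ ≡ 1 (mod 8)
Find y₂ ≡ M₂⁻¹ (mod m₂): 8⁻¹ ≡ 8 (mod 9)
x = a₁·M₁·y₁ + a₂·M₂·y₂ = 7·9·1 + 3·8·8 = 255
Reduce mod 72: x ≡ 39
Check: 39 mod 8 = 7 ✓, 39 mod 9 = 3 ✓

x ≡ 39 (mod 72)


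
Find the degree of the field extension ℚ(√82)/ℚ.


√82 has minimal polynomial x² - 82 (irreducible over ℚ since 82 is squarefree)

[ℚ(√82)/ℚ] = 2


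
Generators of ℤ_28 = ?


g generates ℤ_n iff gcd(g,n) = 1
Prime factors of 28: 2, 7
Generators are g ∈ {1,...,27} not divisible by any of these primes.
Generators: {1, 3, 5, 9, 11, 13, 15, 17, 19, 23, 25, 27}
Number of generators = φ(28) = 12

Generators of ℤ_28 = {1, 3, 5, 9, 11, 13, 15, 17, 19, 23, 25, 27}


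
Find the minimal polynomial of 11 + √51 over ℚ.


Let α = 11 + √51. Then α - 11 = √51, so (α - 11)² = 51, giving α² - 22α + 70 = 0. Degree 2 and α ∉ ℚ, so this is the minimal polynomial.

Minimal polynomial: x² - 22x + 70


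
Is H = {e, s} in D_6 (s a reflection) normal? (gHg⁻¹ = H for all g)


H = {e, s} in D_6 (s a reflection)
r·s·r⁻¹ = sr⁻² ≠ s for n ≥ 3, so {e, s} is not closed under conjugation

No, not a normal subgroup


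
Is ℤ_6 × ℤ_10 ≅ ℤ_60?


Comparing ℤ_6 × ℤ_10 and ℤ_60:
gcd(6,10) = 2 ≠ 1. Max element order in ℤ_6×ℤ_10 is lcm(6,10) = 30 < 60, so it has no element of order 60

No, ℤ_6 × ℤ_10 ≇ ℤ_60


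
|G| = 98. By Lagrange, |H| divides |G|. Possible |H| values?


Lagrange's theorem: |H| divides |G|
|G| = 98
Divisors of 98: 1, 2, 7, 14, 49, 98

Possible subgroup orders: {1, 2, 7, 14, 49, 98}


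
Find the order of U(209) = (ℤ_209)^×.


U(n) is the group of units mod n; |U(n)| = φ(n)
|U(209)| = φ(209) = 180

|U(209) = (ℤ_209)^×| = 180


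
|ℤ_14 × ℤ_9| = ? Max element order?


|ℤ_14 × ℤ_9| = 14 × 9 = 126
Max element order = lcm(14,9) = 126
Cyclic? Yes (gcd=1)

|ℤ_14×ℤ_9| = 126, max element order = 126


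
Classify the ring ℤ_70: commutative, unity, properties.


ℤ_70 is a commutative ring with unity 1; 70 = 2×35 is composite, so 2·35 ≡ 0 gives zero divisors (not an integral domain)
Commutative: Yes
Integral domain: No
Has unity: Yes

ℤ_70: Commutative=Yes, Unity=Yes


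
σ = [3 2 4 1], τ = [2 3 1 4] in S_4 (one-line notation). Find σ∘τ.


σ∘τ: apply τ first, then σ
1 →τ 2 →σ 2
2 →τ 3 →σ 4
3 →τ 1 →σ 3
4 →τ 4 →σ 1

σ∘τ = [2 4 3 1]


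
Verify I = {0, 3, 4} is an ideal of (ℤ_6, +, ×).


Check ideal conditions for I = {0, 3, 4} in ℤ_6:
(1) I is an additive subgroup? No
(2) For r ∈ ℤ_6 and a ∈ I: r·a ∈ I? No  [counterexample: r=2, a=4, r·a mod 6 = 2 ∉ I]

No, I is not an ideal of ℤ_6


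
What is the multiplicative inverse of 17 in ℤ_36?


Use the extended Euclidean algorithm to write 1 = 17·s + 36·t; then s mod 36 is the inverse.
Euclidean algorithm:
  17 = 0·36 + 17
  36 = 2·17 + 2
  17 = 8·2 + 1
  2 = 2·1 + 0
gcd(17,36) = 1
Back-substitution gives: 17·(17) + 36·(-8) = 1
So 17⁻¹ ≡ 17 ≡ 17 (mod 36)
Check: 17 × 17 = 289 ≡ 1 (mod 36) ✓

17⁻¹ ≡ 17 (mod 36)


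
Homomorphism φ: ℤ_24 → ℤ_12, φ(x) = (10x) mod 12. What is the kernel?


Kernel = preimage of identity
ker(φ) = {x ∈ ℤ_24 : 10x ≡ 0 (mod 12)}. Since 12 | 24, φ is well-defined. The kernel is the cyclic subgroup ⟨6⟩ of ℤ_24 (order 4), i.e. {0, 6, 12, 18}

ker(φ) = {0, 6, 12, 18}


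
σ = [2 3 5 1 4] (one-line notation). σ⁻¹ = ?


To find σ⁻¹, swap domain and range:
σ(1) = 2 → σ⁻¹(2) = 1
σ(2) = 3 → σ⁻¹(3) = 2
σ(3) = 5 → σ⁻¹(5) = 3
σ(4) = 1 → σ⁻¹(1) = 4
σ(5) = 4 → σ⁻¹(4) = 5

σ⁻¹ = [4 1 2 5 3]


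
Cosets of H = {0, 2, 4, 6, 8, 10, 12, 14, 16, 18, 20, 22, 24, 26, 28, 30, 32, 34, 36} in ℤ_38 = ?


H = {0, 2, 4, 6, 8, 10, 12, 14, 16, 18, 20, 22, 24, 26, 28, 30, 32, 34, 36}, |H| = 19
Number of cosets = |G|/|H| = 38/19 = 2
0 + H = {0, 2, 4, 6, 8, 10, 12, 14, 16, 18, 20, 22, 24, 26, 28, 30, 32, 34, 36}
1 + H = {1, 3, 5, 7, 9, 11, 13, 15, 17, 19, 21, 23, 25, 27, 29, 31, 33, 35, 37}

Cosets: 0+H={0,2,4,6,8,10,12,14,16,18,20,22,24,26,28,30,32,34,36}; 1+H={1,3,5,7,9,11,13,15,17,19,21,23,25,27,29,31,33,35,37}


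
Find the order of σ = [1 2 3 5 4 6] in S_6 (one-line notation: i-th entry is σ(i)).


Cycle decomposition: (4 5)
Cycle lengths: 2
Order = lcm(2) = 2

ord(σ) = 2


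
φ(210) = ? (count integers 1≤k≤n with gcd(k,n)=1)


Factor n: 210 = 2 × 3 × 5 × 7
φ(n) = n · ∏(1 - 1/p) over distinct primes p | n
φ(210) = 210 · (1 - 1/2) · (1 - 1/3) · (1 - 1/5) · (1 - 1/7) = 48

φ(210) = 48


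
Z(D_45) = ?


Z(G) = {g ∈ G | gx = xg for all x ∈ G}
For odd n, Z(D_n) = {e}: no nontrivial rotation commutes with all reflections

Z(D_45) = {e}


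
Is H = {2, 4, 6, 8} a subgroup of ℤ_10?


Subgroup test for H = {2, 4, 6, 8} in (ℤ_10, +):
(1) 0 ∈ H? No
(2) Closure: for all a,b ∈ H, (a+b) mod 10 ∈ H? No  [counterexample: 2 + 8 = 0 ∉ H]
(3) Inverses: for all a ∈ H, -a mod 10 ∈ H? Yes

No, H is not a subgroup of ℤ_10


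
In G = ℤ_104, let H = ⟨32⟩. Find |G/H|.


|⟨32⟩| = n / gcd(32, 104) = 104 / 8 = 13
H is normal (ℤ_104 is abelian).
|G/H| = |G| / |H| = 104 / 13 = 8

|G/H| = 8


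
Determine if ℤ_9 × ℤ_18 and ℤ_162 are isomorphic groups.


Comparing ℤ_9 × ℤ_18 and ℤ_162:
gcd(9,18) = 9 ≠ 1. Max element order in ℤ_9×ℤ_18 is lcm(9,18) = 18 < 162, so it has no element of order 162

No, ℤ_9 × ℤ_18 ≇ ℤ_162


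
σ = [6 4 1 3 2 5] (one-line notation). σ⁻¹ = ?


To find σ⁻¹, swap domain and range:
σ(1) = 6 → σ⁻¹(6) = 1
σ(2) = 4 → σ⁻¹(4) = 2
σ(3) = 1 → σ⁻¹(1) = 3
σ(4) = 3 → σ⁻¹(3) = 4
σ(5) = 2 → σ⁻¹(2) = 5
σ(6) = 5 → σ⁻¹(5) = 6

σ⁻¹ = [3 5 4 2 6 1]


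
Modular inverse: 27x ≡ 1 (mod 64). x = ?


Use the extended Euclidean algorithm to write 1 = 27·s + 64·t; then s mod 64 is the inverse.
Euclidean algorithm:
  27 = 0·64 + 27
  64 = 2·27 + 10
  27 = 2·10 + 7
  10 = 1·7 + 3
  7 = 2·3 + 1
  3 = 3·1 + 0
gcd(27,64) = 1
Back-substitution gives: 27·(19) + 64·(-8) = 1
So 27⁻¹ ≡ 19 ≡ 19 (mod 64)
Check: 27 × 19 = 513 ≡ 1 (mod 64) ✓

27⁻¹ ≡ 19 (mod 64)


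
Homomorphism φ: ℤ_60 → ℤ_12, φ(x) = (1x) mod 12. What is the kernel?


Kernel = preimage of identity
ker(φ) = {x ∈ ℤ_60 : 1x ≡ 0 (mod 12)}. Since 12 | 60, φ is well-defined. The kernel is the cyclic subgroup ⟨12⟩ of ℤ_60 (order 5), i.e. {0, 12, 24, 36, 48}

ker(φ) = {0, 12, 24, 36, 48}


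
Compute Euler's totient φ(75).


Factor n: 75 = 3 × 5^2
φ(n) = n · ∏(1 - 1/p) over distinct primes p | n
φ(75) = 75 · (1 - 1/3) · (1 - 1/5) = 40

φ(75) = 40


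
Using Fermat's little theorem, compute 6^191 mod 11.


Fermat's little theorem: if p is prime and gcd(a,p)=1, then a^(p-1) ≡ 1 (mod p)
p = 11 is prime, gcd(6,11) = 1
Reduce exponent: 191 mod 10 = 1
So 6^191 ≡ 6^1 (mod 11)
6^1 mod 11 = 6

6^191 ≡ 6 (mod 11)


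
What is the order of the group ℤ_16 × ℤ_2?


|A × B| = |A| · |B|
|ℤ_16 × ℤ_2| = 16 × 2 = 32

|ℤ_16 × ℤ_2| = 32


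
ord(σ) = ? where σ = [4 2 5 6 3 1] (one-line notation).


Cycle decomposition: (1 4 6) (3 5)
Cycle lengths: 3, 2
Order = lcm(3, 2) = 6

ord(σ) = 6


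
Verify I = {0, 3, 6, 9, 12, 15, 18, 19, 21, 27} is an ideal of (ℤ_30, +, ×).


Check ideal conditions for I = {0, 3, 6, 9, 12, 15, 18, 19, 21, 27} in ℤ_30:
(1) I is an additive subgroup? No
(2) For r ∈ ℤ_30 and a ∈ I: r·a ∈ I? No  [counterexample: r=2, a=12, r·a mod 30 = 24 ∉ I]

No, I is not an ideal of ℤ_30


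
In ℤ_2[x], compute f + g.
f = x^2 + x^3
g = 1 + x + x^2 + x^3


Add coefficients mod 2:
x^0: 0 + 1 = 1 (mod 2)
x^1: 0 + 1 = 1 (mod 2)
x^2: 1 + 1 = 0 (mod 2)
x^3: 1 + 1 = 0 (mod 2)
Result: 1 + x

f + g = 1 + x


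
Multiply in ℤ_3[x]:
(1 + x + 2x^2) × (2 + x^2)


Expand and collect like terms; reduce coefficients mod 3:
x^0: 1·2 = 2 ≡ 2 (mod 3)
x^1: 1·0 + 1·2 = 2 ≡ 2 (mod 3)
x^2: 1·1 + 1·0 + 2·2 = 5 ≡ 2 (mod 3)
x^3: 1·1 + 2·0 = 1 ≡ 1 (mod 3)
x^4: 2·1 = 2 ≡ 2 (mod 3)
Result: 2 + 2x + 2x^2 + x^3 + 2x^4

f · g = 2 + 2x + 2x^2 + x^3 + 2x^4


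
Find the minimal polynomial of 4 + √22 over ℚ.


Let α = 4 + √22. Then α - 4 = √22, so (α - 4)² = 22, giving α² - 8α - 6 = 0. Degree 2 and α ∉ ℚ, so this is the minimal polynomial.

Minimal polynomial: x² - 8x - 6


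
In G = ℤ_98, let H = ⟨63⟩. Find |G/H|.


|⟨63⟩| = n / gcd(63, 98) = 98 / 7 = 14
H is normal (ℤ_98 is abelian).
|G/H| = |G| / |H| = 98 / 14 = 7

|G/H| = 7


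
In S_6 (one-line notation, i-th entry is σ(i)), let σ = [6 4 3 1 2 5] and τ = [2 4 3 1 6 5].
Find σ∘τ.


σ∘τ: apply τ first, then σ
1 →τ 2 →σ 4
2 →τ 4 →σ 1
3 →τ 3 →σ 3
4 →τ 1 →σ 6
5 →τ 6 →σ 5
6 →τ 5 →σ 2

σ∘τ = [4 1 3 6 5 2]


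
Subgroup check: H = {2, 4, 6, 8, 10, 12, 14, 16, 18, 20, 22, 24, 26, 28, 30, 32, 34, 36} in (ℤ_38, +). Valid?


Subgroup test for H = {2, 4, 6, 8, 10, 12, 14, 16, 18, 20, 22, 24, 26, 28, 30, 32, 34, 36} in (ℤ_38, +):
(1) 0 ∈ H? No
(2) Closure: for all a,b ∈ H, (a+b) mod 38 ∈ H? No  [counterexample: 2 + 36 = 0 ∉ H]
(3) Inverses: for all a ∈ H, -a mod 38 ∈ H? Yes

No, H is not a subgroup of ℤ_38


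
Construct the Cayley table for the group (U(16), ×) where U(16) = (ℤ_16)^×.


Elements: {1, 3, 5, 7, 9, 11, 13, 15}
Operation: multiplication mod 16
Entry (a, b) = (a × b) mod 16

Cayley table:
   |  1 |  3 |  5 |  7 |  9 | 11 | 13 | 15
 1 |  1 |  3 |  5 |  7 |  9 | 11 | 13 | 15
 3 |  3 |  9 | 15 |  5 | 11 |  1 |  7 | 13
 5 |  5 | 15 |  9 |  3 | 13 |  7 |  1 | 11
 7 |  7 |  5 |  3 |  1 | 15 | 13 | 11 |  9
 9 |  9 | 11 | 13 | 15 |  1 |  3 |  5 |  7
11 | 11 |  1 |  7 | 13 |  3 |  9 | 15 |  5
13 | 13 |  7 |  1 | 11 |  5 | 15 |  9 |  3
15 | 15 | 13 | 11 |  9 |  7 |  5 |  3 |  1


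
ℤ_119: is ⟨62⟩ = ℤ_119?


g generates ℤ_n iff gcd(g, n) = 1
gcd(62, 119) = 1
Since gcd = 1, 62 is a generator.

Yes, 62 generates ℤ_119


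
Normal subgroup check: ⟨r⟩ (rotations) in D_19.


H = ⟨r⟩ (rotations) in D_19
The rotation subgroup ⟨r⟩ has index 2 in D_19, so it is normal

Yes, normal subgroup


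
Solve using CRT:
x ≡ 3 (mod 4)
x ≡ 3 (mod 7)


m₁ = 4, m₂ = 7, gcd = 1, so CRT applies. M = m₁·m₂ = 28
Let M₁ = M/m₁ = 7, M₂ = M/m₂ = 4
Find y₁ ≡ M₁⁻¹ (mod m₁): 7⁻¹ ≡ 3 (mod 4)
Find y₂ ≡ M₂⁻¹ (mod m₂): 4⁻¹ ≡ 2 (mod 7)
x = a₁·M₁·y₁ + a₂·M₂·y₂ = 3·7·3 + 3·4·2 = 87
Reduce mod 28: x ≡ 3
Check: 3 mod 4 = 3 ✓, 3 mod 7 = 3 ✓

x ≡ 3 (mod 28)


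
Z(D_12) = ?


Z(G) = {g ∈ G | gx = xg for all x ∈ G}
For even n, Z(D_n) = {e, r^(n/2)}: the 180° rotation r^6 commutes with every reflection and rotation

Z(D_12) = {e, r^6}


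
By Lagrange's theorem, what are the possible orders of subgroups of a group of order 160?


Lagrange's theorem: |H| divides |G|
|G| = 160
Divisors of 160: 1, 2, 4, 5, 8, 10, 16, 20, 32, 40, 80, 160

Possible subgroup orders: {1, 2, 4, 5, 8, 10, 16, 20, 32, 40, 80, 160}


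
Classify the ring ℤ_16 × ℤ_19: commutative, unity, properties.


Direct product ring; commutative with unity (1,1); but (1,0)·(0,1) = (0,0) gives zero divisors, so not an integral domain
Commutative: Yes
Integral domain: No
Has unity: Yes

ℤ_16 × ℤ_19: Commutative=Yes, Unity=Yes


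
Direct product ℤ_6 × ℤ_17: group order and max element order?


|ℤ_6 × ℤ_17| = 6 × 17 = 102
Max element order = lcm(6,17) = 102
Cyclic? Yes (gcd=1)

|ℤ_6×ℤ_17| = 102, max element order = 102


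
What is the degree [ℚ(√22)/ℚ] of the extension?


√22 has minimal polynomial x² - 22 (irreducible over ℚ since 22 is squarefree)

[ℚ(√22)/ℚ] = 2


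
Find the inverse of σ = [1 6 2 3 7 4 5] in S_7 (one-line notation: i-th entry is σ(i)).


To find σ⁻¹, swap domain and range:
σ(1) = 1 → σ⁻¹(1) = 1
σ(2) = 6 → σ⁻¹(6) = 2
σ(3) = 2 → σ⁻¹(2) = 3
σ(4) = 3 → σ⁻¹(3) = 4
σ(5) = 7 → σ⁻¹(7) = 5
σ(6) = 4 → σ⁻¹(4) = 6
σ(7) = 5 → σ⁻¹(5) = 7

σ⁻¹ = [1 3 4 6 7 2 5]


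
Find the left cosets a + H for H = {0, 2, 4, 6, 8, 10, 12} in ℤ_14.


H = {0, 2, 4, 6, 8, 10, 12}, |H| = 7
Number of cosets = |G|/|H| = 14/7 = 2
0 + H = {0, 2, 4, 6, 8, 10, 12}
1 + H = {1, 3, 5, 7, 9, 11, 13}

Cosets: 0+H={0,2,4,6,8,10,12}; 1+H={1,3,5,7,9,11,13}


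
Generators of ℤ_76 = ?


g generates ℤ_n iff gcd(g,n) = 1
Prime factors of 76: 2, 19
Generators are g ∈ {1,...,75} not divisible by any of these primes.
Generators: {1, 3, 5, 7, 9, 11, 13, 15, 17, 21, 23, 25, 27, 29, 31, 33, 35, 37, 39, 41, 43, 45, 47, 49, 51, 53, 55, 59, 61, 63, 65, 67, 69, 71, 73, 75}
Number of generators = φ(76) = 36

Generators of ℤ_76 = {1, 3, 5, 7, 9, 11, 13, 15, 17, 21, 23, 25, 27, 29, 31, 33, 35, 37, 39, 41, 43, 45, 47, 49, 51, 53, 55, 59, 61, 63, 65, 67, 69, 71, 73, 75}


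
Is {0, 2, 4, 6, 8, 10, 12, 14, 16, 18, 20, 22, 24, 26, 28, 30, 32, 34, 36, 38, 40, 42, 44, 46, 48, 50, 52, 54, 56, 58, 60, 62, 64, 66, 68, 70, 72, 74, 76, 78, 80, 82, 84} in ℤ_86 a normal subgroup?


H = {0, 2, 4, 6, 8, 10, 12, 14, 16, 18, 20, 22, 24, 26, 28, 30, 32, 34, 36, 38, 40, 42, 44, 46, 48, 50, 52, 54, 56, 58, 60, 62, 64, 66, 68, 70, 72, 74, 76, 78, 80, 82, 84} in ℤ_86
ℤ_86 is abelian; every subgroup of an abelian group is normal

Yes, normal subgroup


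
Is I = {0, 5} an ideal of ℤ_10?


Check ideal conditions for I = {0, 5} in ℤ_10:
(1) I is an additive subgroup? Yes
(2) For r ∈ ℤ_10 and a ∈ I: r·a ∈ I? Yes

Yes, I is an ideal of ℤ_10


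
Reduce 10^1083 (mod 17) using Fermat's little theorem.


Fermat's little theorem: if p is prime and gcd(a,p)=1, then a^(p-1) ≡ 1 (mod p)
p = 17 is prime, gcd(10,17) = 1
Reduce exponent: 1083 mod 16 = 11
So 10^1083 ≡ 10^11 (mod 17)
10^11 mod 17 = 3

10^1083 ≡ 3 (mod 17)


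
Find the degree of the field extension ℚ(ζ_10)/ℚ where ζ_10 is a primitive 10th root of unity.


[ℚ(ζ_n):ℚ] = deg Φ_n(x) = φ(n). Here φ(10) = 4

[ℚ(ζ_10)/ℚ where ζ_10 is a primitive 10th root of unity] = 4


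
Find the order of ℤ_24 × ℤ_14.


|A × B| = |A| · |B|
|ℤ_24 × ℤ_14| = 24 × 14 = 336

|ℤ_24 × ℤ_14| = 336


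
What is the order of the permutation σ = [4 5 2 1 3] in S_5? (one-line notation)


Cycle decomposition: (1 4) (2 5 3)
Cycle lengths: 2, 3
Order = lcm(2, 3) = 6

ord(σ) = 6


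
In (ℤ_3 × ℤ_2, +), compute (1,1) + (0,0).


Operation: componentwise addition mod (3, 2)
(1,1) + (0,0) = ((a₁+b₁) mod 3, (a₂+b₂) mod 2) with a = (1,1), b = (0,0)

(1,1) + (0,0) = (1,1)


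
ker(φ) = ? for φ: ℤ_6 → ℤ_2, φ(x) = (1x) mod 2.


Kernel = preimage of identity
ker(φ) = {x ∈ ℤ_6 : 1x ≡ 0 (mod 2)}. Since 2 | 6, φ is well-defined. The kernel is the cyclic subgroup ⟨2⟩ of ℤ_6 (order 3), i.e. {0, 2, 4}

ker(φ) = {0, 2, 4}


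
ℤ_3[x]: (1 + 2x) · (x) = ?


Expand and collect like terms; reduce coefficients mod 3:
x^0: 1·0 = 0 ≡ 0 (mod 3)
x^1: 1·1 + 2·0 = 1 ≡ 1 (mod 3)
x^2: 2·1 = 2 ≡ 2 (mod 3)
Result: x + 2x^2

f · g = x + 2x^2


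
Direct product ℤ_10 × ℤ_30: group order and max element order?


|ℤ_10 × ℤ_30| = 10 × 30 = 300
Max element order = lcm(10,30) = 30
Cyclic? No (gcd=10)

|ℤ_10×ℤ_30| = 300, max element order = 30


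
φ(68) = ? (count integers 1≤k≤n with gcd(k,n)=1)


Factor n: 68 = 2^2 × 17
φ(n) = n · ∏(1 - 1/p) over distinct primes p | n
φ(68) = 68 · (1 - 1/2) · (1 - 1/17) = 32

φ(68) = 32


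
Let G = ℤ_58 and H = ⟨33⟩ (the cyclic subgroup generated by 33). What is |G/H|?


|⟨33⟩| = n / gcd(33, 58) = 58 / 1 = 58
H is normal (ℤ_58 is abelian).
|G/H| = |G| / |H| = 58 / 58 = 1

|G/H| = 1


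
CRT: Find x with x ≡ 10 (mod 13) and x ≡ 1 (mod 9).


m₁ = 13, m₂ = 9, gcd = 1, so CRT applies. M = m₁·m₂ = 117
Let M₁ = M/m₁ = 9, M₂ = M/m₂ = 13
Find y₁ ≡ M₁⁻¹ (mod m₁): 9⁻¹ ≡ 3 (mod 13)
Find y₂ ≡ M₂⁻¹ (mod m₂): 13⁻¹ ≡ 7 (mod 9)
x = a₁·M₁·y₁ + a₂·M₂·y₂ = 10·9·3 + 1·13·7 = 361
Reduce mod 117: x ≡ 10
Check: 10 mod 13 = 10 ✓, 10 mod 9 = 1 ✓

x ≡ 10 (mod 117)


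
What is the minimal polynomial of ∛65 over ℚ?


∛65 satisfies x³ - 65 = 0, irreducible over ℚ (no rational root; 65 is not a perfect cube)

Minimal polynomial: x³ - 65


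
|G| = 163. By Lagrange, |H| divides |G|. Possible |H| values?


Lagrange's theorem: |H| divides |G|
|G| = 163
Divisors of 163: 1, 163

Possible subgroup orders: {1, 163}


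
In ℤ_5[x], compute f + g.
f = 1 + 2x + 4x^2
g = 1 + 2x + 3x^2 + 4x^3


Add coefficients mod 5:
x^0: 1 + 1 = 2 (mod 5)
x^1: 2 + 2 = 4 (mod 5)
x^2: 4 + 3 = 2 (mod 5)
x^3: 0 + 4 = 4 (mod 5)
Result: 2 + 4x + 2x^2 + 4x^3

f + g = 2 + 4x + 2x^2 + 4x^3


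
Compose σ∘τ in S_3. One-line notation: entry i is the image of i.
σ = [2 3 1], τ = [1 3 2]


σ∘τ: apply τ first, then σ
1 →τ 1 →σ 2
2 →τ 3 →σ 1
3 →τ 2 →σ 3

σ∘τ = [2 1 3]


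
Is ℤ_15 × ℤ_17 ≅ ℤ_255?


Comparing ℤ_15 × ℤ_17 and ℤ_255:
gcd(15,17) = 1, so ℤ_15 × ℤ_17 ≅ ℤ_255 (CRT)

Yes, ℤ_15 × ℤ_17 ≅ ℤ_255


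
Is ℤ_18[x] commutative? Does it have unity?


ℤ_18 has zero divisors (2·9 ≡ 0), and these lift to constant zero divisors in ℤ_18[x]; so not an integral domain
Commutative: Yes
Integral domain: No
Has unity: Yes

ℤ_18[x]: Commutative=Yes, Unity=Yes


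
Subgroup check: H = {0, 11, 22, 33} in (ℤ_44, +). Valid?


Subgroup test for H = {0, 11, 22, 33} in (ℤ_44, +):
(1) 0 ∈ H? Yes
(2) Closure: for all a,b ∈ H, (a+b) mod 44 ∈ H? Yes
(3) Inverses: for all a ∈ H, -a mod 44 ∈ H? Yes

Yes, H is a subgroup of ℤ_44


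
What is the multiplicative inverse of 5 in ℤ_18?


Use the extended Euclidean algorithm to write 1 = 5·s + 18·t; then s mod 18 is the inverse.
Euclidean algorithm:
  5 = 0·18 + 5
  18 = 3·5 + 3
  5 = 1·3 + 2
  3 = 1·2 + 1
  2 = 2·1 + 0
gcd(5,18) = 1
Back-substitution gives: 5·(-7) + 18·(2) = 1
So 5⁻¹ ≡ -7 ≡ 11 (mod 18)
Check: 5 × 11 = 55 ≡ 1 (mod 18) ✓

5⁻¹ ≡ 11 (mod 18)


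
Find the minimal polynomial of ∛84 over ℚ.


∛84 satisfies x³ - 84 = 0, irreducible over ℚ (no rational root; 84 is not a perfect cube)

Minimal polynomial: x³ - 84


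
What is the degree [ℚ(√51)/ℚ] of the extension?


√51 has minimal polynomial x² - 51 (irreducible over ℚ since 51 is squarefree)

[ℚ(√51)/ℚ] = 2


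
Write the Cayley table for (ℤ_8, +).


Elements: {0, 1, 2, 3, 4, 5, 6, 7}
Operation: addition mod 8
Entry (a, b) = (a + b) mod 8

Cayley table:
  | 0 | 1 | 2 | 3 | 4 | 5 | 6 | 7
0 | 0 | 1 | 2 | 3 | 4 | 5 | 6 | 7
1 | 1 | 2 | 3 | 4 | 5 | 6 | 7 | 0
2 | 2 | 3 | 4 | 5 | 6 | 7 | 0 | 1
3 | 3 | 4 | 5 | 6 | 7 | 0 | 1 | 2
4 | 4 | 5 | 6 | 7 | 0 | 1 | 2 | 3
5 | 5 | 6 | 7 | 0 | 1 | 2 | 3 | 4
6 | 6 | 7 | 0 | 1 | 2 | 3 | 4 | 5
7 | 7 | 0 | 1 | 2 | 3 | 4 | 5 | 6


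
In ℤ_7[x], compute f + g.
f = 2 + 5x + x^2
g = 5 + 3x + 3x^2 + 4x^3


Add coefficients mod 7:
x^0: 2 + 5 = 0 (mod 7)
x^1: 5 + 3 = 1 (mod 7)
x^2: 1 + 3 = 4 (mod 7)
x^3: 0 + 4 = 4 (mod 7)
Result: x + 4x^2 + 4x^3

f + g = x + 4x^2 + 4x^3


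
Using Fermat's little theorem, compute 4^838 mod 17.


Fermat's little theorem: if p is prime and gcd(a,p)=1, then a^(p-1) ≡ 1 (mod p)
p = 17 is prime, gcd(4,17) = 1
Reduce exponent: 838 mod 16 = 6
So 4^838 ≡ 4^6 (mod 17)
4^6 mod 17 = 16

4^838 ≡ 16 (mod 17)


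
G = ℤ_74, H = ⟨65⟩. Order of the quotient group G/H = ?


|⟨65⟩| = n / gcd(65, 74) = 74 / 1 = 74
H is normal (ℤ_74 is abelian).
|G/H| = |G| / |H| = 74 / 74 = 1

|G/H| = 1


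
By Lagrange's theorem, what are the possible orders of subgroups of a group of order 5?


Lagrange's theorem: |H| divides |G|
|G| = 5
Divisors of 5: 1, 5

Possible subgroup orders: {1, 5}


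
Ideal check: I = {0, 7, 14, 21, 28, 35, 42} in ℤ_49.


Check ideal conditions for I = {0, 7, 14, 21, 28, 35, 42} in ℤ_49:
(1) I is an additive subgroup? Yes
(2) For r ∈ ℤ_49 and a ∈ I: r·a ∈ I? Yes

Yes, I is an ideal of ℤ_49


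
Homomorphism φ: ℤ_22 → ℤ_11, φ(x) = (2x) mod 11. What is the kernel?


Kernel = preimage of identity
ker(φ) = {x ∈ ℤ_22 : 2x ≡ 0 (mod 11)}. Since 11 | 22, φ is well-defined. The kernel is the cyclic subgroup ⟨11⟩ of ℤ_22 (order 2), i.e. {0, 11}

ker(φ) = {0, 11}


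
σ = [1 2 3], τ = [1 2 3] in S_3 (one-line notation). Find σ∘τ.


σ∘τ: apply τ first, then σ
1 →τ 1 →σ 1
2 →τ 2 →σ 2
3 →τ 3 →σ 3

σ∘τ = [1 2 3]


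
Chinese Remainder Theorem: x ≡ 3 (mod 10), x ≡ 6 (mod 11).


m₁ = 10, m₂ = 11, gcd = 1, so CRT applies. M = m₁·m₂ = 110
Let M₁ = M/m₁ = 11, M₂ = M/m₂ = 10
Find y₁ ≡ M₁⁻¹ (mod m₁): 11⁻¹ ≡ 1 (mod 10)
Find y₂ ≡ M₂⁻¹ (mod m₂): 10⁻¹ ≡ 10 (mod 11)
x = a₁·M₁·y₁ + a₂·M₂·y₂ = 3·11·1 + 6·10·10 = 633
Reduce mod 110: x ≡ 83
Check: 83 mod 10 = 3 ✓, 83 mod 11 = 6 ✓

x ≡ 83 (mod 110)


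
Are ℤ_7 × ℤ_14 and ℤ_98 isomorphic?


Comparing ℤ_7 × ℤ_14 and ℤ_98:
gcd(7,14) = 7 ≠ 1. Max element order in ℤ_7×ℤ_14 is lcm(7,14) = 14 < 98, so it has no element of order 98

No, ℤ_7 × ℤ_14 ≇ ℤ_98


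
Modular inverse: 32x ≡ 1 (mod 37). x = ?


Use the extended Euclidean algorithm to write 1 = 32·s + 37·t; then s mod 37 is the inverse.
Euclidean algorithm:
  32 = 0·37 + 32
  37 = 1·32 + 5
  32 = 6·5 + 2
  5 = 2·2 + 1
  2 = 2·1 + 0
gcd(32,37) = 1
Back-substitution gives: 32·(-15) + 37·(13) = 1
So 32⁻¹ ≡ -15 ≡ 22 (mod 37)
Check: 32 × 22 = 704 ≡ 1 (mod 37) ✓

32⁻¹ ≡ 22 (mod 37)


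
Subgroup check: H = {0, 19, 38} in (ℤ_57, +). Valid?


Subgroup test for H = {0, 19, 38} in (ℤ_57, +):
(1) 0 ∈ H? Yes
(2) Closure: for all a,b ∈ H, (a+b) mod 57 ∈ H? Yes
(3) Inverses: for all a ∈ H, -a mod 57 ∈ H? Yes

Yes, H is a subgroup of ℤ_57


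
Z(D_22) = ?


Z(G) = {g ∈ G | gx = xg for all x ∈ G}
For even n, Z(D_n) = {e, r^(n/2)}: the 180° rotation r^11 commutes with every reflection and rotation

Z(D_22) = {e, r^11}


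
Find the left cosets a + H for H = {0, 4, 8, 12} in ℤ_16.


H = {0, 4, 8, 12}, |H| = 4
Number of cosets = |G|/|H| = 16/4 = 4
0 + H = {0, 4, 8, 12}
1 + H = {1, 5, 9, 13}
2 + H = {2, 6, 10, 14}
3 + H = {3, 7, 11, 15}

Cosets: 0+H={0,4,8,12}; 1+H={1,5,9,13}; 2+H={2,6,10,14}; 3+H={3,7,11,15}


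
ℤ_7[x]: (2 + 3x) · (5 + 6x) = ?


Expand and collect like terms; reduce coefficients mod 7:
x^0: 2·5 = 10 ≡ 3 (mod 7)
x^1: 2·6 + 3·5 = 27 ≡ 6 (mod 7)
x^2: 3·6 = 18 ≡ 4 (mod 7)
Result: 3 + 6x + 4x^2

f · g = 3 + 6x + 4x^2


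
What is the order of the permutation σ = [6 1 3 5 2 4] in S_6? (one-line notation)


Cycle decomposition: (1 6 4 5 2)
Cycle lengths: 5
Order = lcm(5) = 5

ord(σ) = 5


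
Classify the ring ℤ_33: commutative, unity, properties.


ℤ_33 is a commutative ring with unity 1; 33 = 3×11 is composite, so 3·11 ≡ 0 gives zero divisors (not an integral domain)
Commutative: Yes
Integral domain: No
Has unity: Yes

ℤ_33: Commutative=Yes, Unity=Yes


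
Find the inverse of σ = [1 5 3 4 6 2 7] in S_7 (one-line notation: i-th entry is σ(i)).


To find σ⁻¹, swap domain and range:
σ(1) = 1 → σ⁻¹(1) = 1
σ(2) = 5 → σ⁻¹(5) = 2
σ(3) = 3 → σ⁻¹(3) = 3
σ(4) = 4 → σ⁻¹(4) = 4
σ(5) = 6 → σ⁻¹(6) = 5
σ(6) = 2 → σ⁻¹(2) = 6
σ(7) = 7 → σ⁻¹(7) = 7

σ⁻¹ = [1 6 3 4 2 5 7]


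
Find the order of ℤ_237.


ℤ_n has n elements.

|ℤ_237| = 237


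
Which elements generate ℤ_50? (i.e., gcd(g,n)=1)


g generates ℤ_n iff gcd(g,n) = 1
Prime factors of 50: 2, 5
Generators are g ∈ {1,...,49} not divisible by any of these primes.
Generators: {1, 3, 7, 9, 11, 13, 17, 19, 21, 23, 27, 29, 31, 33, 37, 39, 41, 43, 47, 49}
Number of generators = φ(50) = 20

Generators of ℤ_50 = {1, 3, 7, 9, 11, 13, 17, 19, 21, 23, 27, 29, 31, 33, 37, 39, 41, 43, 47, 49}


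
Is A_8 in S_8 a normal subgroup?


H = A_8 in S_8
A_8 has index 2 in S_8, and every subgroup of index 2 is normal

Yes, normal subgroup


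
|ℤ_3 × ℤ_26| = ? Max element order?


|ℤ_3 × ℤ_26| = 3 × 26 = 78
Max element order = lcm(3,26) = 78
Cyclic? Yes (gcd=1)

|ℤ_3×ℤ_26| = 78, max element order = 78


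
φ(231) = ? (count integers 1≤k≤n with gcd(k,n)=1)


Factor n: 231 = 3 × 7 × 11
φ(n) = n · ∏(1 - 1/p) over distinct primes p | n
φ(231) = 231 · (1 - 1/3) · (1 - 1/7) · (1 - 1/11) = 120

φ(231) = 120


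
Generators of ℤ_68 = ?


g generates ℤ_n iff gcd(g,n) = 1
Prime factors of 68: 2, 17
Generators are g ∈ {1,...,67} not divisible by any of these primes.
Generators: {1, 3, 5, 7, 9, 11, 13, 15, 19, 21, 23, 25, 27, 29, 31, 33, 35, 37, 39, 41, 43, 45, 47, 49, 53, 55, 57, 59, 61, 63, 65, 67}
Number of generators = φ(68) = 32

Generators of ℤ_68 = {1, 3, 5, 7, 9, 11, 13, 15, 19, 21, 23, 25, 27, 29, 31, 33, 35, 37, 39, 41, 43, 45, 47, 49, 53, 55, 57, 59, 61, 63, 65, 67}


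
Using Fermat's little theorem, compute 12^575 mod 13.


Fermat's little theorem: if p is prime and gcd(a,p)=1, then a^(p-1) ≡ 1 (mod p)
p = 13 is prime, gcd(12,13) = 1
Reduce exponent: 575 mod 12 = 11
So 12^575 ≡ 12^11 (mod 13)
12^11 mod 13 = 12

12^575 ≡ 12 (mod 13)
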